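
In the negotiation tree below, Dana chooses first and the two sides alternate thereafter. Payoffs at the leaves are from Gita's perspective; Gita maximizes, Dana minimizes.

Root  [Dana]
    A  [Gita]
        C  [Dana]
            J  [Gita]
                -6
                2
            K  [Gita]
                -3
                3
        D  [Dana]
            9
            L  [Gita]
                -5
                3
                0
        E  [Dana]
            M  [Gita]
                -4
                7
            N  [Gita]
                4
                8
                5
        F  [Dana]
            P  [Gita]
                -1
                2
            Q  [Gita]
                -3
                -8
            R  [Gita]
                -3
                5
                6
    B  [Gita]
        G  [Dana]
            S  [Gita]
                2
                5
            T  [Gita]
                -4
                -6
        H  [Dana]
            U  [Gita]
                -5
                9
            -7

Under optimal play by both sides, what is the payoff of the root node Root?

J (Gita): max(-6, 2) = 2
K (Gita): max(-3, 3) = 3
C (Dana): min(2, 3) = 2
L (Gita): max(-5, 3, 0) = 3
D (Dana): min(9, 3) = 3
M (Gita): max(-4, 7) = 7
N (Gita): max(4, 8, 5) = 8
E (Dana): min(7, 8) = 7
P (Gita): max(-1, 2) = 2
Q (Gita): max(-3, -8) = -3
R (Gita): max(-3, 5, 6) = 6
F (Dana): min(2, -3, 6) = -3
A (Gita): max(2, 3, 7, -3) = 7
S (Gita): max(2, 5) = 5
T (Gita): max(-4, -6) = -4
G (Dana): min(5, -4) = -4
U (Gita): max(-5, 9) = 9
H (Dana): min(9, -7) = -7
B (Gita): max(-4, -7) = -4
Root (Dana): min(7, -4) = -4

-4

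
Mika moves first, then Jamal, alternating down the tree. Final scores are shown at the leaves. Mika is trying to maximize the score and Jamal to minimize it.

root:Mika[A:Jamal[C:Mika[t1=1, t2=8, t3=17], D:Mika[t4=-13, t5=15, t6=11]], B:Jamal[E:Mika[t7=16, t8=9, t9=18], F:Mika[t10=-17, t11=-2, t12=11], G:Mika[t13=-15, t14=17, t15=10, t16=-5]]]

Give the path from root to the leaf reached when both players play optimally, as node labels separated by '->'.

root -> A -> D -> t5

C (Mika): max(1, 8, 17) = 17
D (Mika): max(-13, 15, 11) = 15
A (Jamal): min(17, 15) = 15
E (Mika): max(16, 9, 18) = 18
F (Mika): max(-17, -2, 11) = 11
G (Mika): max(-15, 17, 10, -5) = 17
B (Jamal): min(18, 11, 17) = 11
root (Mika): max(15, 11) = 15
At root, Mika picks A (highest: 15).
At A, Jamal picks D (lowest: 15).
At D, Mika picks t5 (highest: 15).
Terminal value 15.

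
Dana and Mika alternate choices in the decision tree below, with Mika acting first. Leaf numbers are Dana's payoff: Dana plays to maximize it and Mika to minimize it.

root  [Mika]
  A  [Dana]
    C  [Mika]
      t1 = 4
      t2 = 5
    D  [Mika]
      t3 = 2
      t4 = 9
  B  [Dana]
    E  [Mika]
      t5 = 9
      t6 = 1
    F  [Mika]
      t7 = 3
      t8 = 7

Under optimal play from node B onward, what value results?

E (Mika): min(9, 1) = 1
F (Mika): min(3, 7) = 3
B (Dana): max(1, 3) = 3

3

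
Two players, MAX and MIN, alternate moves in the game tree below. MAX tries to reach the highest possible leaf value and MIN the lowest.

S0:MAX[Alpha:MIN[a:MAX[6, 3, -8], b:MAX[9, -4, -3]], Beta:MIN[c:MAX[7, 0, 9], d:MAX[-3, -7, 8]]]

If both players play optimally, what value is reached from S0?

8

a (MAX): max(6, 3, -8) = 6
b (MAX): max(9, -4, -3) = 9
Alpha (MIN): min(6, 9) = 6
c (MAX): max(7, 0, 9) = 9
d (MAX): max(-3, -7, 8) = 8
Beta (MIN): min(9, 8) = 8
S0 (MAX): max(6, 8) = 8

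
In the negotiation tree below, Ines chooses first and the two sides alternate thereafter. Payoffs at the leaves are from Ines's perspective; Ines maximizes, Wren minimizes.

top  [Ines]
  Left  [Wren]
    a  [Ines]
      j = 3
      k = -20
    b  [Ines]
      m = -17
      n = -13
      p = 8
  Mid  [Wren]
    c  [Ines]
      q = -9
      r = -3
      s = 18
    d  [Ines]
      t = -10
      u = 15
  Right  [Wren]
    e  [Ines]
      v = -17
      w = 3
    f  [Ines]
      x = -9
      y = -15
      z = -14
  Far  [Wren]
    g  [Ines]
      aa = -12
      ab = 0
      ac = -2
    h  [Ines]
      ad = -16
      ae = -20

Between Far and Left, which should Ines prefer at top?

g (Ines): max(-12, 0, -2) = 0
h (Ines): max(-16, -20) = -16
Far (Wren): min(0, -16) = -16
a (Ines): max(3, -20) = 3
b (Ines): max(-17, -13, 8) = 8
Left (Wren): min(3, 8) = 3
Ines prefers the higher value; Far=-16, Left=3. Left is better since 3 > -16.

Left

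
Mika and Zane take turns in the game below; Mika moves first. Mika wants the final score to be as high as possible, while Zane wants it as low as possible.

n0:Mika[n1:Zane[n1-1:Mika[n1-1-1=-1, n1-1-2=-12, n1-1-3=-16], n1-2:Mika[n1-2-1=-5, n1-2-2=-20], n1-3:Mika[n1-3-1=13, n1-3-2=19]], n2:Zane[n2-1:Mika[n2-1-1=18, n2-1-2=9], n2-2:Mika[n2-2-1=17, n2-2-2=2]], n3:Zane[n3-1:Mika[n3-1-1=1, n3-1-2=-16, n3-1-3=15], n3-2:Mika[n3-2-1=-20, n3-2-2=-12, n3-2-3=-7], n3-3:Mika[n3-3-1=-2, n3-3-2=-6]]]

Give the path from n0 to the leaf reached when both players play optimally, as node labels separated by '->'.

n0 -> n2 -> n2-2 -> n2-2-1

n1-1 (Mika): max(-1, -12, -16) = -1
n1-2 (Mika): max(-5, -20) = -5
n1-3 (Mika): max(13, 19) = 19
n1 (Zane): min(-1, -5, 19) = -5
n2-1 (Mika): max(18, 9) = 18
n2-2 (Mika): max(17, 2) = 17
n2 (Zane): min(18, 17) = 17
n3-1 (Mika): max(1, -16, 15) = 15
n3-2 (Mika): max(-20, -12, -7) = -7
n3-3 (Mika): max(-2, -6) = -2
n3 (Zane): min(15, -7, -2) = -7
n0 (Mika): max(-5, 17, -7) = 17
At n0, Mika picks n2 (highest: 17).
At n2, Zane picks n2-2 (lowest: 17).
At n2-2, Mika picks n2-2-1 (highest: 17).
Terminal value 17.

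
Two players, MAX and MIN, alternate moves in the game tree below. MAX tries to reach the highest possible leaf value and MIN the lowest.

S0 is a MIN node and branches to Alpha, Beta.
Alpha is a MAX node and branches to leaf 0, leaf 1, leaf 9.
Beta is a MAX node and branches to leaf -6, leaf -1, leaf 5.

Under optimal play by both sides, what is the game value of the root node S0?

5

Alpha (MAX): max(0, 1, 9) = 9
Beta (MAX): max(-6, -1, 5) = 5
S0 (MIN): min(9, 5) = 5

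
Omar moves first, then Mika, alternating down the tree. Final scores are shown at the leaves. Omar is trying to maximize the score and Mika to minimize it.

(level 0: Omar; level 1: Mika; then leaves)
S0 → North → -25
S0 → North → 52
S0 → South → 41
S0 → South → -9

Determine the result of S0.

North (Mika): min(-25, 52) = -25
South (Mika): min(41, -9) = -9
S0 (Omar): max(-25, -9) = -9

-9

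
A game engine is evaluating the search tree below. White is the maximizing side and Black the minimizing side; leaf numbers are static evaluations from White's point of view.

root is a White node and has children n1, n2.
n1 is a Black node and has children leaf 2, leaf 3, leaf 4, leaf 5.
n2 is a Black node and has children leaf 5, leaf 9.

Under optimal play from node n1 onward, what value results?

n1 (Black): min(2, 3, 4, 5) = 2

2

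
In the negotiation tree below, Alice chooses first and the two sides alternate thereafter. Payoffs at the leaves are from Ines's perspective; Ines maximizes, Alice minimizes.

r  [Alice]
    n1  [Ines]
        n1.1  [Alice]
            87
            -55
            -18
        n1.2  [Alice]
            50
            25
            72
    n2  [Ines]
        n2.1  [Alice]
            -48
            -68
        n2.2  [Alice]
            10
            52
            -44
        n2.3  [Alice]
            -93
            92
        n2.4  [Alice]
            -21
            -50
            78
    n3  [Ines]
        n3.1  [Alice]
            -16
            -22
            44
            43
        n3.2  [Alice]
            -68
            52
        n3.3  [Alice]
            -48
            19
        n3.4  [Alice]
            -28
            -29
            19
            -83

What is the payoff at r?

-44

n1.1 (Alice): min(87, -55, -18) = -55
n1.2 (Alice): min(50, 25, 72) = 25
n1 (Ines): max(-55, 25) = 25
n2.1 (Alice): min(-48, -68) = -68
n2.2 (Alice): min(10, 52, -44) = -44
n2.3 (Alice): min(-93, 92) = -93
n2.4 (Alice): min(-21, -50, 78) = -50
n2 (Ines): max(-68, -44, -93, -50) = -44
n3.1 (Alice): min(-16, -22, 44, 43) = -22
n3.2 (Alice): min(-68, 52) = -68
n3.3 (Alice): min(-48, 19) = -48
n3.4 (Alice): min(-28, -29, 19, -83) = -83
n3 (Ines): max(-22, -68, -48, -83) = -22
r (Alice): min(25, -44, -22) = -44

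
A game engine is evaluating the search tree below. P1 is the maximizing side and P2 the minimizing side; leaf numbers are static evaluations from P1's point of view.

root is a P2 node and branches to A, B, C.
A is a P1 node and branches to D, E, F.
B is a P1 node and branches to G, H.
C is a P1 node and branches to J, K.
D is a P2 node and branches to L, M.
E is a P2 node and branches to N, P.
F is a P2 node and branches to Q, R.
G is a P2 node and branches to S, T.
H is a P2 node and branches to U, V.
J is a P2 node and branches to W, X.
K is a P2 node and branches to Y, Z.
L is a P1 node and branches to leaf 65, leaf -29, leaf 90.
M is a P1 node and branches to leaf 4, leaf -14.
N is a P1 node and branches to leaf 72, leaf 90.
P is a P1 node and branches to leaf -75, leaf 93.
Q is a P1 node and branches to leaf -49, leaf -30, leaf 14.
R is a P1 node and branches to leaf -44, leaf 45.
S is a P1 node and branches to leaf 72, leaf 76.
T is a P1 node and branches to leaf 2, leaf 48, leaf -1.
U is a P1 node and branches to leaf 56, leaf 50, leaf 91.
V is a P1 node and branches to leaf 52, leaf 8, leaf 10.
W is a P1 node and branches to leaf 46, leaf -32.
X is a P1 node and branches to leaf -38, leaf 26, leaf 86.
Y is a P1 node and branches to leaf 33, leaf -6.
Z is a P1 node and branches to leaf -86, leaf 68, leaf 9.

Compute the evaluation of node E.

N (P1): max(72, 90) = 90
P (P1): max(-75, 93) = 93
E (P2): min(90, 93) = 90

90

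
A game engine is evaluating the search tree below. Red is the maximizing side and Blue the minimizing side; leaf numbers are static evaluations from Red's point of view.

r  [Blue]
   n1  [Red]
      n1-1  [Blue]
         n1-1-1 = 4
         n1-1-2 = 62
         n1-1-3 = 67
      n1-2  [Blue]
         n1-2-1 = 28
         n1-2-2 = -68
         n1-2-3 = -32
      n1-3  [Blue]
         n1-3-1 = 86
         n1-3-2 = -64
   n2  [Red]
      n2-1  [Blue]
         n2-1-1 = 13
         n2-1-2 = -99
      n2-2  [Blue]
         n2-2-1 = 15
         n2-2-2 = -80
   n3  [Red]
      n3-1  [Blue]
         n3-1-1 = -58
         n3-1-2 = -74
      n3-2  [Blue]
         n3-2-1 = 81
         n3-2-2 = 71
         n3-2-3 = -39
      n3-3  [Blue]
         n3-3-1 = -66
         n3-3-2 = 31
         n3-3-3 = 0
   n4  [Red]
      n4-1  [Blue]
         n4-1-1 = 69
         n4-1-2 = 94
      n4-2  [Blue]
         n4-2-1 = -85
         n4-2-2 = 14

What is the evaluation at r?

n1-1 (Blue): min(4, 62, 67) = 4
n1-2 (Blue): min(28, -68, -32) = -68
n1-3 (Blue): min(86, -64) = -64
n1 (Red): max(4, -68, -64) = 4
n2-1 (Blue): min(13, -99) = -99
n2-2 (Blue): min(15, -80) = -80
n2 (Red): max(-99, -80) = -80
n3-1 (Blue): min(-58, -74) = -74
n3-2 (Blue): min(81, 71, -39) = -39
n3-3 (Blue): min(-66, 31, 0) = -66
n3 (Red): max(-74, -39, -66) = -39
n4-1 (Blue): min(69, 94) = 69
n4-2 (Blue): min(-85, 14) = -85
n4 (Red): max(69, -85) = 69
r (Blue): min(4, -80, -39, 69) = -80

-80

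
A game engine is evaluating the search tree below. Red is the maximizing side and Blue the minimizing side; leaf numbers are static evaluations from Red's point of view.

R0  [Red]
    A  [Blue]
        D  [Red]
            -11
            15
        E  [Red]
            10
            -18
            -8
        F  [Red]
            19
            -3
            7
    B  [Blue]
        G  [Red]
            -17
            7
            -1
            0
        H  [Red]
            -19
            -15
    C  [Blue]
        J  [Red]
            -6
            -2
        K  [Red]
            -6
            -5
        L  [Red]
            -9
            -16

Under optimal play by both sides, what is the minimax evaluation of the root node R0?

D (Red): max(-11, 15) = 15
E (Red): max(10, -18, -8) = 10
F (Red): max(19, -3, 7) = 19
A (Blue): min(15, 10, 19) = 10
G (Red): max(-17, 7, -1, 0) = 7
H (Red): max(-19, -15) = -15
B (Blue): min(7, -15) = -15
J (Red): max(-6, -2) = -2
K (Red): max(-6, -5) = -5
L (Red): max(-9, -16) = -9
C (Blue): min(-2, -5, -9) = -9
R0 (Red): max(10, -15, -9) = 10

10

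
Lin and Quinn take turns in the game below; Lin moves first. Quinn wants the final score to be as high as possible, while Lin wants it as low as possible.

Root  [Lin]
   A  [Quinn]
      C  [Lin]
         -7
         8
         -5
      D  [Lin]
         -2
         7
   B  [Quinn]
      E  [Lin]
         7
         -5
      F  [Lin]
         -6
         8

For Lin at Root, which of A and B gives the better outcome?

C (Lin): min(-7, 8, -5) = -7
D (Lin): min(-2, 7) = -2
A (Quinn): max(-7, -2) = -2
E (Lin): min(7, -5) = -5
F (Lin): min(-6, 8) = -6
B (Quinn): max(-5, -6) = -5
Lin prefers the lower value; A=-2, B=-5. B is better since -5 < -2.

B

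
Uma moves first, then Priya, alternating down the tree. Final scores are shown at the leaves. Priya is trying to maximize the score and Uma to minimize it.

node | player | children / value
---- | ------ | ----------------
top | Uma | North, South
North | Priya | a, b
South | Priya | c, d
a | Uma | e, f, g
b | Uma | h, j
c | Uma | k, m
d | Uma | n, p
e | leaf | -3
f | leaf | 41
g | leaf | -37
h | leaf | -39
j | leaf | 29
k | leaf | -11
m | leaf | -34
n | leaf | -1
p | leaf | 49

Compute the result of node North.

a (Uma): min(-3, 41, -37) = -37
b (Uma): min(-39, 29) = -39
North (Priya): max(-37, -39) = -37

-37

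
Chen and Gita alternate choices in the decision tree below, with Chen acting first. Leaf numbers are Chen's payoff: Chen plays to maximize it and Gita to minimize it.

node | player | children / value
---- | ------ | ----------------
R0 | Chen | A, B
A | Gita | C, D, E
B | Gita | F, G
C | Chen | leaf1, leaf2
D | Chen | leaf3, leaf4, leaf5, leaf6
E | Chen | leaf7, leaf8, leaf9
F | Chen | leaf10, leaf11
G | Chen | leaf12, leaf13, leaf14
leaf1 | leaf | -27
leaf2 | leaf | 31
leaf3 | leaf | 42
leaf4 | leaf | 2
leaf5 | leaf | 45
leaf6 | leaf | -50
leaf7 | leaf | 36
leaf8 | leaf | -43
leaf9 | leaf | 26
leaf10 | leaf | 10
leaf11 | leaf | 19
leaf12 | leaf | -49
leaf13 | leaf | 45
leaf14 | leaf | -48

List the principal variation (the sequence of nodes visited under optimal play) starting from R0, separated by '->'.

R0 -> A -> C -> leaf2

C (Chen): max(-27, 31) = 31
D (Chen): max(42, 2, 45, -50) = 45
E (Chen): max(36, -43, 26) = 36
A (Gita): min(31, 45, 36) = 31
F (Chen): max(10, 19) = 19
G (Chen): max(-49, 45, -48) = 45
B (Gita): min(19, 45) = 19
R0 (Chen): max(31, 19) = 31
At R0, Chen picks A (highest: 31).
At A, Gita picks C (lowest: 31).
At C, Chen picks leaf2 (highest: 31).
Terminal value 31.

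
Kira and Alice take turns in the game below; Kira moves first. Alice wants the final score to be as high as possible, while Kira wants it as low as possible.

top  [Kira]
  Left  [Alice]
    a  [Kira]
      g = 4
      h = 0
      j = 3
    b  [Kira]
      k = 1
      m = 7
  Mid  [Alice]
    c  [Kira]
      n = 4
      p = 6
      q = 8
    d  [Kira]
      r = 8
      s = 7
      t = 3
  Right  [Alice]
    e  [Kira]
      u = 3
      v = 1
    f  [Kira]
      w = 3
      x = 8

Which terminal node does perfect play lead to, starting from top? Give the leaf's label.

a (Kira): min(4, 0, 3) = 0
b (Kira): min(1, 7) = 1
Left (Alice): max(0, 1) = 1
c (Kira): min(4, 6, 8) = 4
d (Kira): min(8, 7, 3) = 3
Mid (Alice): max(4, 3) = 4
e (Kira): min(3, 1) = 1
f (Kira): min(3, 8) = 3
Right (Alice): max(1, 3) = 3
top (Kira): min(1, 4, 3) = 1
At top, Kira picks Left (lowest: 1).
At Left, Alice picks b (highest: 1).
At b, Kira picks k (lowest: 1).
Terminal value 1.

k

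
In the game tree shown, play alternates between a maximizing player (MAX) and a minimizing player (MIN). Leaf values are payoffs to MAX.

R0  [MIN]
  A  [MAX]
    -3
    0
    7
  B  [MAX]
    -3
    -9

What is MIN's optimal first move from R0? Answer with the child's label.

A (MAX): max(-3, 0, 7) = 7
B (MAX): max(-3, -9) = -3
R0 (MIN): min(7, -3) = -3
MIN at R0 wants the lowest of {A=7, B=-3}, so chooses B.

B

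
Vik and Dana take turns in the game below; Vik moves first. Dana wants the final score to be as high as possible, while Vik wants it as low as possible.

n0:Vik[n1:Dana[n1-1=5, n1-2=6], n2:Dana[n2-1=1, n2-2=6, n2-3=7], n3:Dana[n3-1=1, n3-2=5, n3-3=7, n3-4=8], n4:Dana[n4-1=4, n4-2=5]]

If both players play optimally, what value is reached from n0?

n1 (Dana): max(5, 6) = 6
n2 (Dana): max(1, 6, 7) = 7
n3 (Dana): max(1, 5, 7, 8) = 8
n4 (Dana): max(4, 5) = 5
n0 (Vik): min(6, 7, 8, 5) = 5

5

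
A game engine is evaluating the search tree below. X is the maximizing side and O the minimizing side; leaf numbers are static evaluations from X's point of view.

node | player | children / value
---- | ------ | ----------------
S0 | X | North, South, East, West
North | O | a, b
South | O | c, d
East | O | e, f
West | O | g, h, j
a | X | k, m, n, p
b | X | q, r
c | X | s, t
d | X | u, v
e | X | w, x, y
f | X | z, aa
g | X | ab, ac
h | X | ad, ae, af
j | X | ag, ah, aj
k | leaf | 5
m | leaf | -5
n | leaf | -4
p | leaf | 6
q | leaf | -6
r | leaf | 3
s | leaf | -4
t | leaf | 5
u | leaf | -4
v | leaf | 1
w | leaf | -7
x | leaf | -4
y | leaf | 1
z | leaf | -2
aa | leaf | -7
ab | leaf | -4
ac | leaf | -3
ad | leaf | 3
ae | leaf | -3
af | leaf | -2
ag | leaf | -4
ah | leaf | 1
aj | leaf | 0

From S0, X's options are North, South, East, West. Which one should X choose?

North

a (X): max(5, -5, -4, 6) = 6
b (X): max(-6, 3) = 3
North (O): min(6, 3) = 3
c (X): max(-4, 5) = 5
d (X): max(-4, 1) = 1
South (O): min(5, 1) = 1
e (X): max(-7, -4, 1) = 1
f (X): max(-2, -7) = -2
East (O): min(1, -2) = -2
g (X): max(-4, -3) = -3
h (X): max(3, -3, -2) = 3
j (X): max(-4, 1, 0) = 1
West (O): min(-3, 3, 1) = -3
S0 (X): max(3, 1, -2, -3) = 3
X at S0 wants the highest of {North=3, South=1, East=-2, West=-3}, so chooses North.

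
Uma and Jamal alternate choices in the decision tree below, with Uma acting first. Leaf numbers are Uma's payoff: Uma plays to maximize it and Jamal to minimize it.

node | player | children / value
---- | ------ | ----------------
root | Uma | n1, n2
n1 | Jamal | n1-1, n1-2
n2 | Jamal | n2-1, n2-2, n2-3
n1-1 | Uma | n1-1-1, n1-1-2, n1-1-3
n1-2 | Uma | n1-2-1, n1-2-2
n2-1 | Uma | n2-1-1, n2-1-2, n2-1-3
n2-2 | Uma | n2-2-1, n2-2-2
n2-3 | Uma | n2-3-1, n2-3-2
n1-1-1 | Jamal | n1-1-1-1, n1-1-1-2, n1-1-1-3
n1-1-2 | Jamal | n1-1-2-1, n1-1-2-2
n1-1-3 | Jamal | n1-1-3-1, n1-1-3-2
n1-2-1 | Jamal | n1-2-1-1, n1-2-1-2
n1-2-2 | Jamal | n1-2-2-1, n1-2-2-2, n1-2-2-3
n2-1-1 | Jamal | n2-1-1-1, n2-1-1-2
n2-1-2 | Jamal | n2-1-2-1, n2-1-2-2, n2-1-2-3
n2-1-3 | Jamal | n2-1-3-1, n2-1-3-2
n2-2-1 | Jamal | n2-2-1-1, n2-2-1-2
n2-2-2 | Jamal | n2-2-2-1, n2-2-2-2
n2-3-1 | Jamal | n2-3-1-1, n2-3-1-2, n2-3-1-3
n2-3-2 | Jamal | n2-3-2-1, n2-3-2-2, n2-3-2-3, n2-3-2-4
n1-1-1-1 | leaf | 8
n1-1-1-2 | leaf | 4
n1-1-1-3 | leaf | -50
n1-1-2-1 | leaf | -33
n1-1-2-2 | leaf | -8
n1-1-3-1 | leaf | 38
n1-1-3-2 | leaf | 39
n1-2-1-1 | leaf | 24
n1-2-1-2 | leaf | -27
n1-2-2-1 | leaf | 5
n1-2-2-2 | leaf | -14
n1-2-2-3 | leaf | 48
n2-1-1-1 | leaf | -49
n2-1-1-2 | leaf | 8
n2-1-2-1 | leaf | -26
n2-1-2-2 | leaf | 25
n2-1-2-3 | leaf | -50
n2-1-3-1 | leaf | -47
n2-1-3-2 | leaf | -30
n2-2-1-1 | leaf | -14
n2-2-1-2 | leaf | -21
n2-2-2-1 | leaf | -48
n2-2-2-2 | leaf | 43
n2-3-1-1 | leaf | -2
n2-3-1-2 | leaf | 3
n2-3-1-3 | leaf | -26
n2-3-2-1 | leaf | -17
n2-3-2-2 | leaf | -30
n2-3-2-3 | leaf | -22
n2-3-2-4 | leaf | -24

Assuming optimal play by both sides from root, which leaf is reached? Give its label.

n1-2-2-2

n1-1-1 (Jamal): min(8, 4, -50) = -50
n1-1-2 (Jamal): min(-33, -8) = -33
n1-1-3 (Jamal): min(38, 39) = 38
n1-1 (Uma): max(-50, -33, 38) = 38
n1-2-1 (Jamal): min(24, -27) = -27
n1-2-2 (Jamal): min(5, -14, 48) = -14
n1-2 (Uma): max(-27, -14) = -14
n1 (Jamal): min(38, -14) = -14
n2-1-1 (Jamal): min(-49, 8) = -49
n2-1-2 (Jamal): min(-26, 25, -50) = -50
n2-1-3 (Jamal): min(-47, -30) = -47
n2-1 (Uma): max(-49, -50, -47) = -47
n2-2-1 (Jamal): min(-14, -21) = -21
n2-2-2 (Jamal): min(-48, 43) = -48
n2-2 (Uma): max(-21, -48) = -21
n2-3-1 (Jamal): min(-2, 3, -26) = -26
n2-3-2 (Jamal): min(-17, -30, -22, -24) = -30
n2-3 (Uma): max(-26, -30) = -26
n2 (Jamal): min(-47, -21, -26) = -47
root (Uma): max(-14, -47) = -14
At root, Uma picks n1 (highest: -14).
At n1, Jamal picks n1-2 (lowest: -14).
At n1-2, Uma picks n1-2-2 (highest: -14).
At n1-2-2, Jamal picks n1-2-2-2 (lowest: -14).
Terminal value -14.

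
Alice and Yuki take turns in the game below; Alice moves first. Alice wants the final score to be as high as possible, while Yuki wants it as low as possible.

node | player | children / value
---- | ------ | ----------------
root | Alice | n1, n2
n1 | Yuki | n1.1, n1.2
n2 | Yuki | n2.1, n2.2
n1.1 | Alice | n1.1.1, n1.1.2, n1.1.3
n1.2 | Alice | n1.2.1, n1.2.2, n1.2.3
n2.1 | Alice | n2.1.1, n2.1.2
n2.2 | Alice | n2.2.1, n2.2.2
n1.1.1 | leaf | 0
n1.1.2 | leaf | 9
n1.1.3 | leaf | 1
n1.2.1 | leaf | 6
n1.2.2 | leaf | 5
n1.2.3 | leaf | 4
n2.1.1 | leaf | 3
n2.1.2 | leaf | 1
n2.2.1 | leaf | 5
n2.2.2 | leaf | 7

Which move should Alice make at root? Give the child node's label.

n1.1 (Alice): max(0, 9, 1) = 9
n1.2 (Alice): max(6, 5, 4) = 6
n1 (Yuki): min(9, 6) = 6
n2.1 (Alice): max(3, 1) = 3
n2.2 (Alice): max(5, 7) = 7
n2 (Yuki): min(3, 7) = 3
root (Alice): max(6, 3) = 6
Alice at root wants the highest of {n1=6, n2=3}, so chooses n1.

n1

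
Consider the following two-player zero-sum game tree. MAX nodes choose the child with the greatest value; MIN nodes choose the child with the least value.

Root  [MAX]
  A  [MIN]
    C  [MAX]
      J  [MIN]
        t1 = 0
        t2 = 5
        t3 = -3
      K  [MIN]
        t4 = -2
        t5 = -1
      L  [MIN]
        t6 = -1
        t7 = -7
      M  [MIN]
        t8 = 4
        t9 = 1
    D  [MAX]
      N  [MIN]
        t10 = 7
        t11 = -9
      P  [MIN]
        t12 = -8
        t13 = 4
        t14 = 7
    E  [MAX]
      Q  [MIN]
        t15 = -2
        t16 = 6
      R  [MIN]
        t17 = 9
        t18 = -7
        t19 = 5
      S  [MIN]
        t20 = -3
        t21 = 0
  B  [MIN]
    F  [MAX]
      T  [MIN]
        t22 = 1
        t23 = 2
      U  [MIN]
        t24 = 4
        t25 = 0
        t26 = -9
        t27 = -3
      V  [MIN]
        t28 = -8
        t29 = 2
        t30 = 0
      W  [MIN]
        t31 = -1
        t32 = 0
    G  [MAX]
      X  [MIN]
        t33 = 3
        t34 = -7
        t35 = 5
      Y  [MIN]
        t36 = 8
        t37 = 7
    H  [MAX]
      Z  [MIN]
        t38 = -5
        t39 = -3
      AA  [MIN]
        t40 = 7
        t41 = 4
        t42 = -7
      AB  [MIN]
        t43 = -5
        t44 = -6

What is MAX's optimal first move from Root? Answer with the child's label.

J (MIN): min(0, 5, -3) = -3
K (MIN): min(-2, -1) = -2
L (MIN): min(-1, -7) = -7
M (MIN): min(4, 1) = 1
C (MAX): max(-3, -2, -7, 1) = 1
N (MIN): min(7, -9) = -9
P (MIN): min(-8, 4, 7) = -8
D (MAX): max(-9, -8) = -8
Q (MIN): min(-2, 6) = -2
R (MIN): min(9, -7, 5) = -7
S (MIN): min(-3, 0) = -3
E (MAX): max(-2, -7, -3) = -2
A (MIN): min(1, -8, -2) = -8
T (MIN): min(1, 2) = 1
U (MIN): min(4, 0, -9, -3) = -9
V (MIN): min(-8, 2, 0) = -8
W (MIN): min(-1, 0) = -1
F (MAX): max(1, -9, -8, -1) = 1
X (MIN): min(3, -7, 5) = -7
Y (MIN): min(8, 7) = 7
G (MAX): max(-7, 7) = 7
Z (MIN): min(-5, -3) = -5
AA (MIN): min(7, 4, -7) = -7
AB (MIN): min(-5, -6) = -6
H (MAX): max(-5, -7, -6) = -5
B (MIN): min(1, 7, -5) = -5
Root (MAX): max(-8, -5) = -5
MAX at Root wants the highest of {A=-8, B=-5}, so chooses B.

B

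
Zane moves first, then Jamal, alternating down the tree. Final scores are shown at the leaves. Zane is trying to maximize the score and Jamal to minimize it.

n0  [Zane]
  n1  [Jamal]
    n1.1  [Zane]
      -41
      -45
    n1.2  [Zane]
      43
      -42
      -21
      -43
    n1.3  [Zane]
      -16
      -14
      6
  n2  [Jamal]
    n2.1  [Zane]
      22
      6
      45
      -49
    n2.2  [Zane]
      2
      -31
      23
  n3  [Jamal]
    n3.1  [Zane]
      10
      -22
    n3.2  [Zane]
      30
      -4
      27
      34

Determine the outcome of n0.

n1.1 (Zane): max(-41, -45) = -41
n1.2 (Zane): max(43, -42, -21, -43) = 43
n1.3 (Zane): max(-16, -14, 6) = 6
n1 (Jamal): min(-41, 43, 6) = -41
n2.1 (Zane): max(22, 6, 45, -49) = 45
n2.2 (Zane): max(2, -31, 23) = 23
n2 (Jamal): min(45, 23) = 23
n3.1 (Zane): max(10, -22) = 10
n3.2 (Zane): max(30, -4, 27, 34) = 34
n3 (Jamal): min(10, 34) = 10
n0 (Zane): max(-41, 23, 10) = 23

23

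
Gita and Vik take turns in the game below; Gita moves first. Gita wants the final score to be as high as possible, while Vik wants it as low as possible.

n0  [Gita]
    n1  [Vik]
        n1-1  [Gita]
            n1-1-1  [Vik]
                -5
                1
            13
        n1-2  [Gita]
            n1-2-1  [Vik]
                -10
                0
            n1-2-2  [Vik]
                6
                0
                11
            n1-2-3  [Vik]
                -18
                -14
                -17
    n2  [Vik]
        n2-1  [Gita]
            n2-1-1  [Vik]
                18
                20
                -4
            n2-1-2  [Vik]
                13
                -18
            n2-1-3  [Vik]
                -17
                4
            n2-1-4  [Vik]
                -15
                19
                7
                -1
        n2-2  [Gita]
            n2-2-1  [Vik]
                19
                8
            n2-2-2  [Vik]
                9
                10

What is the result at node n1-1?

13

n1-1-1 (Vik): min(-5, 1) = -5
n1-1 (Gita): max(-5, 13) = 13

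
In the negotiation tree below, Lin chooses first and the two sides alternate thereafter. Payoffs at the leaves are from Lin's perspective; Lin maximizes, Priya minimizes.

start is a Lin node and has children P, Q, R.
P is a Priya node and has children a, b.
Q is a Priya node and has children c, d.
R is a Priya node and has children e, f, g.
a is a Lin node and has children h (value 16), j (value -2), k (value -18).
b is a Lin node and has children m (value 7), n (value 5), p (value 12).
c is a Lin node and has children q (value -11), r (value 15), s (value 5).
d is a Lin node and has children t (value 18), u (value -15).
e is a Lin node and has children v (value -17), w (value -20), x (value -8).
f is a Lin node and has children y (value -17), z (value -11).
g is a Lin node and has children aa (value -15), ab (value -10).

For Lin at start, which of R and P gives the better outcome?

e (Lin): max(-17, -20, -8) = -8
f (Lin): max(-17, -11) = -11
g (Lin): max(-15, -10) = -10
R (Priya): min(-8, -11, -10) = -11
a (Lin): max(16, -2, -18) = 16
b (Lin): max(7, 5, 12) = 12
P (Priya): min(16, 12) = 12
Lin prefers the higher value; R=-11, P=12. P is better since 12 > -11.

P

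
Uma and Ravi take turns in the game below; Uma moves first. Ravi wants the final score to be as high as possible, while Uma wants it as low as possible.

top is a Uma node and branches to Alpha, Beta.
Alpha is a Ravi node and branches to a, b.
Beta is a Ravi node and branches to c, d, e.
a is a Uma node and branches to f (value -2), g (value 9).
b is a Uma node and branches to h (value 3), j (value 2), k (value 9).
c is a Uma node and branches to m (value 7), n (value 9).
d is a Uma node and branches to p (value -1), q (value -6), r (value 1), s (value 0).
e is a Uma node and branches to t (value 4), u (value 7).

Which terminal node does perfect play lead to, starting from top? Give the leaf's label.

a (Uma): min(-2, 9) = -2
b (Uma): min(3, 2, 9) = 2
Alpha (Ravi): max(-2, 2) = 2
c (Uma): min(7, 9) = 7
d (Uma): min(-1, -6, 1, 0) = -6
e (Uma): min(4, 7) = 4
Beta (Ravi): max(7, -6, 4) = 7
top (Uma): min(2, 7) = 2
At top, Uma picks Alpha (lowest: 2).
At Alpha, Ravi picks b (highest: 2).
At b, Uma picks j (lowest: 2).
Terminal value 2.

j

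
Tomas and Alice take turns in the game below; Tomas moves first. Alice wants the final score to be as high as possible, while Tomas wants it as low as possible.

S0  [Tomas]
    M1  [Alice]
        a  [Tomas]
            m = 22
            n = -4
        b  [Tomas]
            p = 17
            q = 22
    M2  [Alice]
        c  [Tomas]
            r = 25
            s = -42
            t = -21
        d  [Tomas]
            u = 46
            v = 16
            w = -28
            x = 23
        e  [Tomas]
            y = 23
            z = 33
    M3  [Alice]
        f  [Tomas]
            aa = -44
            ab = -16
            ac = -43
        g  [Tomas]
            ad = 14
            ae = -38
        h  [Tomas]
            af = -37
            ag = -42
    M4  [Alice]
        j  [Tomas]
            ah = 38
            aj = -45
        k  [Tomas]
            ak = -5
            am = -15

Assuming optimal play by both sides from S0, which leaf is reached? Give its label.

a (Tomas): min(22, -4) = -4
b (Tomas): min(17, 22) = 17
M1 (Alice): max(-4, 17) = 17
c (Tomas): min(25, -42, -21) = -42
d (Tomas): min(46, 16, -28, 23) = -28
e (Tomas): min(23, 33) = 23
M2 (Alice): max(-42, -28, 23) = 23
f (Tomas): min(-44, -16, -43) = -44
g (Tomas): min(14, -38) = -38
h (Tomas): min(-37, -42) = -42
M3 (Alice): max(-44, -38, -42) = -38
j (Tomas): min(38, -45) = -45
k (Tomas): min(-5, -15) = -15
M4 (Alice): max(-45, -15) = -15
S0 (Tomas): min(17, 23, -38, -15) = -38
At S0, Tomas picks M3 (lowest: -38).
At M3, Alice picks g (highest: -38).
At g, Tomas picks ae (lowest: -38).
Terminal value -38.

ae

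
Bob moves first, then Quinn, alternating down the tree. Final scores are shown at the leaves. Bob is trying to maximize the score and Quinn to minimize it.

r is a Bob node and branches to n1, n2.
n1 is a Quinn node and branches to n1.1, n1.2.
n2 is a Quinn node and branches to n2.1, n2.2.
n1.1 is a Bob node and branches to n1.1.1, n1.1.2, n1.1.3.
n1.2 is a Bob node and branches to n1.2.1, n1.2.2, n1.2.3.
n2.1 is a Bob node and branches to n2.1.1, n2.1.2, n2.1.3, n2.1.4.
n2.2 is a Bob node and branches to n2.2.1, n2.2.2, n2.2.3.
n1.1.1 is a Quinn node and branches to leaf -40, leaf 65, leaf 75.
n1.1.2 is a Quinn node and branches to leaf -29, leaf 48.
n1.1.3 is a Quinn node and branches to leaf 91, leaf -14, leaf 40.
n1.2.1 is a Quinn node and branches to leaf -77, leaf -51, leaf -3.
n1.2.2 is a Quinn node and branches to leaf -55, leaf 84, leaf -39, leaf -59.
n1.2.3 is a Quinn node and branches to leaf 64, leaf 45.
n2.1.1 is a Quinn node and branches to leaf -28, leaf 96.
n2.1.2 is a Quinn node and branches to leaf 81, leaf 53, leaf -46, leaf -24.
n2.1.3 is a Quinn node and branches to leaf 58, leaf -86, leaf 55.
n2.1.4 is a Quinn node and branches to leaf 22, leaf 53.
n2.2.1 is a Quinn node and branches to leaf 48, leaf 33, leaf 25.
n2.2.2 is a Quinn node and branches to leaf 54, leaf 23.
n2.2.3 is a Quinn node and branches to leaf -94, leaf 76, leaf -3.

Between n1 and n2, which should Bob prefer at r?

n1.1.1 (Quinn): min(-40, 65, 75) = -40
n1.1.2 (Quinn): min(-29, 48) = -29
n1.1.3 (Quinn): min(91, -14, 40) = -14
n1.1 (Bob): max(-40, -29, -14) = -14
n1.2.1 (Quinn): min(-77, -51, -3) = -77
n1.2.2 (Quinn): min(-55, 84, -39, -59) = -59
n1.2.3 (Quinn): min(64, 45) = 45
n1.2 (Bob): max(-77, -59, 45) = 45
n1 (Quinn): min(-14, 45) = -14
n2.1.1 (Quinn): min(-28, 96) = -28
n2.1.2 (Quinn): min(81, 53, -46, -24) = -46
n2.1.3 (Quinn): min(58, -86, 55) = -86
n2.1.4 (Quinn): min(22, 53) = 22
n2.1 (Bob): max(-28, -46, -86, 22) = 22
n2.2.1 (Quinn): min(48, 33, 25) = 25
n2.2.2 (Quinn): min(54, 23) = 23
n2.2.3 (Quinn): min(-94, 76, -3) = -94
n2.2 (Bob): max(25, 23, -94) = 25
n2 (Quinn): min(22, 25) = 22
Bob prefers the higher value; n1=-14, n2=22. n2 is better since 22 > -14.

n2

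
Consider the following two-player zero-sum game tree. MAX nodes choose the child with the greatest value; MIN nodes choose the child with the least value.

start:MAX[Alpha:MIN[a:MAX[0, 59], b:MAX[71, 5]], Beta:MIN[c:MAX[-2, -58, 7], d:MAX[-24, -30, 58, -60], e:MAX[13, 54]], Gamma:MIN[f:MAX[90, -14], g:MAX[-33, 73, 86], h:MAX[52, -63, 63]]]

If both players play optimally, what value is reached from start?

a (MAX): max(0, 59) = 59
b (MAX): max(71, 5) = 71
Alpha (MIN): min(59, 71) = 59
c (MAX): max(-2, -58, 7) = 7
d (MAX): max(-24, -30, 58, -60) = 58
e (MAX): max(13, 54) = 54
Beta (MIN): min(7, 58, 54) = 7
f (MAX): max(90, -14) = 90
g (MAX): max(-33, 73, 86) = 86
h (MAX): max(52, -63, 63) = 63
Gamma (MIN): min(90, 86, 63) = 63
start (MAX): max(59, 7, 63) = 63

63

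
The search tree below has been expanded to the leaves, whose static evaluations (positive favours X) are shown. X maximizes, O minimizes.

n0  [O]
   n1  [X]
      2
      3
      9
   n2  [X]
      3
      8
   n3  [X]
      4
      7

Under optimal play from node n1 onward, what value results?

9

n1 (X): max(2, 3, 9) = 9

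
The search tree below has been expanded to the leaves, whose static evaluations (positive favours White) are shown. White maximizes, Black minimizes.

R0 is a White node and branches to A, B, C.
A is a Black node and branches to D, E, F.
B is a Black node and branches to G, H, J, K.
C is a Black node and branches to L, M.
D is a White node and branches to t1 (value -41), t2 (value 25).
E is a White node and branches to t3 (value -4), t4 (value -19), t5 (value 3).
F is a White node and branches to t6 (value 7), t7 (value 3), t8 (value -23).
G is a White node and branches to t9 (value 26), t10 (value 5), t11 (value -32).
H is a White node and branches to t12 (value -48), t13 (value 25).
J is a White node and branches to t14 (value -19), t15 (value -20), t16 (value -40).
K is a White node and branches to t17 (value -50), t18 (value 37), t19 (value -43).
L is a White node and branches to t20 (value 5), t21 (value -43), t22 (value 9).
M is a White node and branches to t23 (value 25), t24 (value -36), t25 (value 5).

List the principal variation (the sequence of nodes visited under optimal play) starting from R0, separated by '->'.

D (White): max(-41, 25) = 25
E (White): max(-4, -19, 3) = 3
F (White): max(7, 3, -23) = 7
A (Black): min(25, 3, 7) = 3
G (White): max(26, 5, -32) = 26
H (White): max(-48, 25) = 25
J (White): max(-19, -20, -40) = -19
K (White): max(-50, 37, -43) = 37
B (Black): min(26, 25, -19, 37) = -19
L (White): max(5, -43, 9) = 9
M (White): max(25, -36, 5) = 25
C (Black): min(9, 25) = 9
R0 (White): max(3, -19, 9) = 9
At R0, White picks C (highest: 9).
At C, Black picks L (lowest: 9).
At L, White picks t22 (highest: 9).
Terminal value 9.

R0 -> C -> L -> t22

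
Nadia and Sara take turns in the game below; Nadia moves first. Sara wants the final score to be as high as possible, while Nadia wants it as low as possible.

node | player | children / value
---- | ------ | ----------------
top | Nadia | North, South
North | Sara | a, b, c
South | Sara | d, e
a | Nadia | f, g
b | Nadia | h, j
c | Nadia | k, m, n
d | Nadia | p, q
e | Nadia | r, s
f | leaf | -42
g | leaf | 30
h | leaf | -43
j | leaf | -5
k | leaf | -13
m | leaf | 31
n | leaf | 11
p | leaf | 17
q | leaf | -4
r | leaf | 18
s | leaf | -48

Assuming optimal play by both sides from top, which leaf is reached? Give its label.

k

a (Nadia): min(-42, 30) = -42
b (Nadia): min(-43, -5) = -43
c (Nadia): min(-13, 31, 11) = -13
North (Sara): max(-42, -43, -13) = -13
d (Nadia): min(17, -4) = -4
e (Nadia): min(18, -48) = -48
South (Sara): max(-4, -48) = -4
top (Nadia): min(-13, -4) = -13
At top, Nadia picks North (lowest: -13).
At North, Sara picks c (highest: -13).
At c, Nadia picks k (lowest: -13).
Terminal value -13.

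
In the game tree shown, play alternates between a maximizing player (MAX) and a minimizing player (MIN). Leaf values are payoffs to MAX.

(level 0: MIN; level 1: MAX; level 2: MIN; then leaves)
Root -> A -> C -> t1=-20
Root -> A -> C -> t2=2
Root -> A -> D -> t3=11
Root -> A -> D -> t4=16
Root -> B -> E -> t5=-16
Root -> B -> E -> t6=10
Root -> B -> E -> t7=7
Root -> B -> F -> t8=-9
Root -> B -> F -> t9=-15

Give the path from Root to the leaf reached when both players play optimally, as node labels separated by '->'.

C (MIN): min(-20, 2) = -20
D (MIN): min(11, 16) = 11
A (MAX): max(-20, 11) = 11
E (MIN): min(-16, 10, 7) = -16
F (MIN): min(-9, -15) = -15
B (MAX): max(-16, -15) = -15
Root (MIN): min(11, -15) = -15
At Root, MIN picks B (lowest: -15).
At B, MAX picks F (highest: -15).
At F, MIN picks t9 (lowest: -15).
Terminal value -15.

Root -> B -> F -> t9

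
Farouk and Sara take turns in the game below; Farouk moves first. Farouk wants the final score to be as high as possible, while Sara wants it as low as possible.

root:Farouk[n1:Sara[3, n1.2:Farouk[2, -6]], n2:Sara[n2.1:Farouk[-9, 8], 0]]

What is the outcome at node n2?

n2.1 (Farouk): max(-9, 8) = 8
n2 (Sara): min(8, 0) = 0

0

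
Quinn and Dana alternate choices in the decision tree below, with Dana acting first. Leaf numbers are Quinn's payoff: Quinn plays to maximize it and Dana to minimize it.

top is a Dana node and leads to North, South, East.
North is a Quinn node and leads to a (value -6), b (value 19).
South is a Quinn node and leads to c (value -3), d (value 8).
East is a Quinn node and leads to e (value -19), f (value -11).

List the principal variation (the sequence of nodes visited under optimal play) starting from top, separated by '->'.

North (Quinn): max(-6, 19) = 19
South (Quinn): max(-3, 8) = 8
East (Quinn): max(-19, -11) = -11
top (Dana): min(19, 8, -11) = -11
At top, Dana picks East (lowest: -11).
At East, Quinn picks f (highest: -11).
Terminal value -11.

top -> East -> f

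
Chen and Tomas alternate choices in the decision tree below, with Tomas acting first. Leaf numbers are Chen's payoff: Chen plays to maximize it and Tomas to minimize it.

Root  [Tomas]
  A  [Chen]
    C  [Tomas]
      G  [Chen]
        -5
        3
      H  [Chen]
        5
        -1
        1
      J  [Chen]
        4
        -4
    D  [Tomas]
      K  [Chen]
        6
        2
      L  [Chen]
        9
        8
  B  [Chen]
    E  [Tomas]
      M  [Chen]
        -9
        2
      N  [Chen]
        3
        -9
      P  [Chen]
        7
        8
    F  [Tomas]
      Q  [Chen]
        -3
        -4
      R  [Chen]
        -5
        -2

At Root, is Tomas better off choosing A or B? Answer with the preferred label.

B

G (Chen): max(-5, 3) = 3
H (Chen): max(5, -1, 1) = 5
J (Chen): max(4, -4) = 4
C (Tomas): min(3, 5, 4) = 3
K (Chen): max(6, 2) = 6
L (Chen): max(9, 8) = 9
D (Tomas): min(6, 9) = 6
A (Chen): max(3, 6) = 6
M (Chen): max(-9, 2) = 2
N (Chen): max(3, -9) = 3
P (Chen): max(7, 8) = 8
E (Tomas): min(2, 3, 8) = 2
Q (Chen): max(-3, -4) = -3
R (Chen): max(-5, -2) = -2
F (Tomas): min(-3, -2) = -3
B (Chen): max(2, -3) = 2
Tomas prefers the lower value; A=6, B=2. B is better since 2 < 6.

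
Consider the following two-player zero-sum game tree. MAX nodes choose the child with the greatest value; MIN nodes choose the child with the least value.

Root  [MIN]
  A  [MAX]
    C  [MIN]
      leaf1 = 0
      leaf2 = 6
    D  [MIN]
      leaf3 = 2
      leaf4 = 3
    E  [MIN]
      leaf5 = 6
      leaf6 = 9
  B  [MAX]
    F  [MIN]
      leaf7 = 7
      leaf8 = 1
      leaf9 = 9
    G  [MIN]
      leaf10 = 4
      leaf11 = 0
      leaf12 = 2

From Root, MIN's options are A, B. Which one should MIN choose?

B

C (MIN): min(0, 6) = 0
D (MIN): min(2, 3) = 2
E (MIN): min(6, 9) = 6
A (MAX): max(0, 2, 6) = 6
F (MIN): min(7, 1, 9) = 1
G (MIN): min(4, 0, 2) = 0
B (MAX): max(1, 0) = 1
Root (MIN): min(6, 1) = 1
MIN at Root wants the lowest of {A=6, B=1}, so chooses B.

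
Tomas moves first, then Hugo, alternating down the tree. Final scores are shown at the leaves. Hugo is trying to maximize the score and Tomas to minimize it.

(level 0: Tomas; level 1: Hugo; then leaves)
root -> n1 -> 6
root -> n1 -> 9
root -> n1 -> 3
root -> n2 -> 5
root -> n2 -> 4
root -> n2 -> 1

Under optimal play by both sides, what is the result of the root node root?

5

n1 (Hugo): max(6, 9, 3) = 9
n2 (Hugo): max(5, 4, 1) = 5
root (Tomas): min(9, 5) = 5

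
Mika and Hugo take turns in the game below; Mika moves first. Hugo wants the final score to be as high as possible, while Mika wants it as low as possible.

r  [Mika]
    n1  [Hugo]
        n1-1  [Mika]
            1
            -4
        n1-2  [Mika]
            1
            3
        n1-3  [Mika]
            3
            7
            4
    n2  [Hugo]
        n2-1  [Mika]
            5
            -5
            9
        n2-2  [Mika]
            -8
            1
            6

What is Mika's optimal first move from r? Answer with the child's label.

n2

n1-1 (Mika): min(1, -4) = -4
n1-2 (Mika): min(1, 3) = 1
n1-3 (Mika): min(3, 7, 4) = 3
n1 (Hugo): max(-4, 1, 3) = 3
n2-1 (Mika): min(5, -5, 9) = -5
n2-2 (Mika): min(-8, 1, 6) = -8
n2 (Hugo): max(-5, -8) = -5
r (Mika): min(3, -5) = -5
Mika at r wants the lowest of {n1=3, n2=-5}, so chooses n2.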